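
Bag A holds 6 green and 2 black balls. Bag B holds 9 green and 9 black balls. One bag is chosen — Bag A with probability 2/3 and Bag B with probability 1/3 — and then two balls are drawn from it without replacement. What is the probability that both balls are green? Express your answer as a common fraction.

311/714

From Bag A: P(both green) = (6/8)(5/7) = 15/28.
From Bag B: P(both green) = (9/18)(8/17) = 4/17.
Total probability = (2/3)(15/28) + (1/3)(4/17) = 311/714.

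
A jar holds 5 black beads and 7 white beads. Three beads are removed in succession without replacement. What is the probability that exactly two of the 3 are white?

21/44

One ordering (white drawn first) has probability 7/12 × 6/11 × 5/10 = 210/1320 = 7/44.
There are C(3,2) = 3 such orderings, each equally likely, so P = 3 × 7/44 = 21/44.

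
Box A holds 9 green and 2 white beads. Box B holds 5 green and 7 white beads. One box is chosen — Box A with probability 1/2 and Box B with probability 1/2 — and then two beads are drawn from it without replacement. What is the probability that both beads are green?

From Box A: P(both green) = (9/11)(8/10) = 36/55.
From Box B: P(both green) = (5/12)(4/11) = 5/33.
Total probability = (1/2)(36/55) + (1/2)(5/33) = 133/330.

133/330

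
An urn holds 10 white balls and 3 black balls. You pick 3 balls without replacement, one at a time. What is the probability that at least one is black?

83/143

P(no black) = 10/13 × 9/12 × 8/11 = 720/1716 = 60/143.
P(at least one) = 1 − 60/143 = 83/143.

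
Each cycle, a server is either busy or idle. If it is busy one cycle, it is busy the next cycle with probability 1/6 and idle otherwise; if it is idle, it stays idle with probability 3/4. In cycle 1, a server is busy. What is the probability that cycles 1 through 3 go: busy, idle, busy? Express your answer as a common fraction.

Cycle 1 is given. For each transition, use the conditional probability from the current state:
P(idle | busy) = 5/6; P(busy | idle) = 1/4.
P = 5/6 × 1/4 = 5/24.

5/24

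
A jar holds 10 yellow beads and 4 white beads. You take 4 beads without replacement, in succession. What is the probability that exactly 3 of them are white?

One ordering (white drawn first) has probability 4/14 × 3/13 × 2/12 × 10/11 = 240/24024 = 10/1001.
There are C(4,3) = 4 such orderings, each equally likely, so P = 4 × 10/1001 = 40/1001.

40/1001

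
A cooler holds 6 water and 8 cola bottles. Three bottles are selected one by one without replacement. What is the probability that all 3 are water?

5/91

P = 6/14 × 5/13 × 4/12 = 120/2184 = 5/91.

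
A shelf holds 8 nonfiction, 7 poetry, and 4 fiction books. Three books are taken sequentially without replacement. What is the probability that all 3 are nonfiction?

P(every draw is nonfiction) = 8/19 × 7/18 × 6/17 = 336/5814 = 56/969.

56/969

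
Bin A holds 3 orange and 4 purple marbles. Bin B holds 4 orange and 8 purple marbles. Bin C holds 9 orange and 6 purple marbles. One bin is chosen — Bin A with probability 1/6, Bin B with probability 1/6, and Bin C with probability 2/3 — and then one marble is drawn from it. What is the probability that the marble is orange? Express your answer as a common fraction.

166/315

From Bin A: P(orange) = 3/7.
From Bin B: P(orange) = 4/12.
From Bin C: P(orange) = 9/15.
Total probability = (1/6)(3/7) + (1/6)(4/12) + (2/3)(9/15) = 166/315.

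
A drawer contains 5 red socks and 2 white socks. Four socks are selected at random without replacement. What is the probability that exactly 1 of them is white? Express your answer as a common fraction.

One ordering (white drawn first) has probability 2/7 × 5/6 × 4/5 × 3/4 = 120/840 = 1/7.
There are C(4,1) = 4 such orderings, each equally likely, so P = 4 × 1/7 = 4/7.

4/7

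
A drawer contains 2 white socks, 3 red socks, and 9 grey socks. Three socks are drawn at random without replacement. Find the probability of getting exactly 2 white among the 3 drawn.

One ordering (white drawn first) has probability 2/14 × 1/13 × 12/12 = 24/2184 = 1/91.
There are C(3,2) = 3 such orderings, each equally likely, so P = 3 × 1/91 = 3/91.

3/91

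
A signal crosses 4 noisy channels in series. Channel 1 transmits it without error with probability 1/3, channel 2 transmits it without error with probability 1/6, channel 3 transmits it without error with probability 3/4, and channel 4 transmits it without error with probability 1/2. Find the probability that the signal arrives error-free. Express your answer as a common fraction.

1/48

Each stage is reached only if all earlier stages succeed, so
P = 1/3 × 1/6 × 3/4 × 1/2 = 3/144 = 1/48.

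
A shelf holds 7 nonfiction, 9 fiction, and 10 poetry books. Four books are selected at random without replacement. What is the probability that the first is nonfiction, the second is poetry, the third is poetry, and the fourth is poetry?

21/1495

Multiply the probability of each draw given the previous ones:
P = 7/26 × 10/25 × 9/24 × 8/23 = 5040/358800 = 21/1495.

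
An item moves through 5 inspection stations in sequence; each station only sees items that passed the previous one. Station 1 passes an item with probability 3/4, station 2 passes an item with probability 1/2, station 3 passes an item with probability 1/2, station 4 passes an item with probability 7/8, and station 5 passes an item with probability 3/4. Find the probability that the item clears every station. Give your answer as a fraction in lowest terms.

The events are sequential, so multiply the conditional probabilities:
P = 3/4 × 1/2 × 1/2 × 7/8 × 3/4 = 63/512.

63/512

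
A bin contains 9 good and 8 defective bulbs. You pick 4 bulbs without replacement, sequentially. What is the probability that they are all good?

9/170

P(all good) = 9/17 × 8/16 × 7/15 × 6/14 = 3024/57120 = 9/170.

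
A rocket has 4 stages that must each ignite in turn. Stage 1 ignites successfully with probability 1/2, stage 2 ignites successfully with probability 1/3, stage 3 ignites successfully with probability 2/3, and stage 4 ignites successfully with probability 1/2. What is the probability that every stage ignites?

1/18

Multiplying along the chain,
P = 1/2 × 1/3 × 2/3 × 1/2 = 2/36 = 1/18.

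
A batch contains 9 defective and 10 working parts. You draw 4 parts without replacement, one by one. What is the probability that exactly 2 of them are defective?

135/323

One ordering (defective drawn first) has probability 9/19 × 8/18 × 10/17 × 9/16 = 6480/93024 = 45/646.
There are C(4,2) = 6 such orderings, each equally likely, so P = 6 × 45/646 = 135/323.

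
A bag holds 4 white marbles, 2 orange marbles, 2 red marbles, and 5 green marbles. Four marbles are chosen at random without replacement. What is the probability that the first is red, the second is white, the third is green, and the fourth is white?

1/143

Chain rule:
P = 2/13 × 4/12 × 5/11 × 3/10 = 120/17160 = 1/143.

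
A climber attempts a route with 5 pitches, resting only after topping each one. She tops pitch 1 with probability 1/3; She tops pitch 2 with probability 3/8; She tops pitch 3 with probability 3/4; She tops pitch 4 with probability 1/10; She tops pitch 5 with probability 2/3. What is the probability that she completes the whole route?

1/160

The events are sequential, so multiply the conditional probabilities:
P = 1/3 × 3/8 × 3/4 × 1/10 × 2/3 = 18/2880 = 1/160.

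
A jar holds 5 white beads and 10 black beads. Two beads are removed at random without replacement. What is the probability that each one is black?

P(every draw is black) = 10/15 × 9/14 = 90/210 = 3/7.

3/7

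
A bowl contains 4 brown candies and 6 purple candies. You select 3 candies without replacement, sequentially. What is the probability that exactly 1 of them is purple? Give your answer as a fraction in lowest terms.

3/10

One ordering (purple drawn first) has probability 6/10 × 4/9 × 3/8 = 72/720 = 1/10.
There are C(3,1) = 3 such orderings, each equally likely, so P = 3 × 1/10 = 3/10.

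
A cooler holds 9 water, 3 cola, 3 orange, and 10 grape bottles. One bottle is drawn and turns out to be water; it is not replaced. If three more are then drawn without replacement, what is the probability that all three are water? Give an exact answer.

After the first draw, 8 of the remaining 24 bottles are water.
P = 8/24 × 7/23 × 6/22 = 336/12144 = 7/253.

7/253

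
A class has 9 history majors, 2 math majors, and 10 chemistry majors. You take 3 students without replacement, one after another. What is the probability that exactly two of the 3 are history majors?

One ordering (history majors drawn first) has probability 9/21 × 8/20 × 12/19 = 864/7980 = 72/665.
There are C(3,2) = 3 such orderings, each equally likely, so P = 3 × 72/665 = 216/665.

216/665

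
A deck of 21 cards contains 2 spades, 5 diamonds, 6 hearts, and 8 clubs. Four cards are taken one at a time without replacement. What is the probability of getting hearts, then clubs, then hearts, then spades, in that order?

Each draw changes the counts, so multiply the conditional probabilities along the sequence:
P = 6/21 × 8/20 × 5/19 × 2/18 = 480/143640 = 4/1197.

4/1197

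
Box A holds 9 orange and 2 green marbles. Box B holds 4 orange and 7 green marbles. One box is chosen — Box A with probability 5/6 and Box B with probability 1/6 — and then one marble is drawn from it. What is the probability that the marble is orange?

From Box A: P(orange) = 9/11.
From Box B: P(orange) = 4/11.
Total probability = (5/6)(9/11) + (1/6)(4/11) = 49/66.

49/66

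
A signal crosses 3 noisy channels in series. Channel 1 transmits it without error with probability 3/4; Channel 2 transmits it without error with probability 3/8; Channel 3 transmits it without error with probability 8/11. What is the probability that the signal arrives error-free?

Each stage is reached only if all earlier stages succeed, so
P = 3/4 × 3/8 × 8/11 = 72/352 = 9/44.

9/44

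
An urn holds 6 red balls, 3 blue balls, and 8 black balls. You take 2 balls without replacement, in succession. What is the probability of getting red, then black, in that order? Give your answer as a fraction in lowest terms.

Each draw changes the counts, so multiply the conditional probabilities along the sequence:
P = 6/17 × 8/16 = 48/272 = 3/17.

3/17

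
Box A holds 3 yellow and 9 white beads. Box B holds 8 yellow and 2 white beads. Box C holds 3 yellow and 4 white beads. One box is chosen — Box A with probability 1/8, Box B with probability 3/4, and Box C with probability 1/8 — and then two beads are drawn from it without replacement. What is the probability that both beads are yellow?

9059/18480

From Box A: P(both yellow) = (3/12)(2/11) = 1/22.
From Box B: P(both yellow) = (8/10)(7/9) = 28/45.
From Box C: P(both yellow) = (3/7)(2/6) = 1/7.
Total probability = (1/8)(1/22) + (3/4)(28/45) + (1/8)(1/7) = 9059/18480.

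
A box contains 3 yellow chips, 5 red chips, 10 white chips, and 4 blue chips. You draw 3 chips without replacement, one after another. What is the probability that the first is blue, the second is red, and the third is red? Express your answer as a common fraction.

Multiply the probability of each draw given the previous ones:
P = 4/22 × 5/21 × 4/20 = 80/9240 = 2/231.

2/231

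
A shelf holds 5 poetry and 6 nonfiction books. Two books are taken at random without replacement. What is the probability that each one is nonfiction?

3/11

P(all nonfiction) = 6/11 × 5/10 = 30/110 = 3/11.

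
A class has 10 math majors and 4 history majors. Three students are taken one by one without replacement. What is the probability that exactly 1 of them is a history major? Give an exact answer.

One ordering (a history major drawn first) has probability 4/14 × 10/13 × 9/12 = 360/2184 = 15/91.
There are C(3,1) = 3 such orderings, each equally likely, so P = 3 × 15/91 = 45/91.

45/91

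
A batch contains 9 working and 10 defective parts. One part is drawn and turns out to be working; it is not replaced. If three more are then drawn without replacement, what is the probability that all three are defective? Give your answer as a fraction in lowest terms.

With the first part removed, 10 defective remain out of 18.
P = 10/18 × 9/17 × 8/16 = 720/4896 = 5/34.

5/34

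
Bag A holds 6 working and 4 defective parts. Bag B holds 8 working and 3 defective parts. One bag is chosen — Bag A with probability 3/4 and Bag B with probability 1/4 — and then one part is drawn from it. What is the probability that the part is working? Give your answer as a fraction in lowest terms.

From Bag A: P(working) = 6/10.
From Bag B: P(working) = 8/11.
Total probability = (3/4)(6/10) + (1/4)(8/11) = 139/220.

139/220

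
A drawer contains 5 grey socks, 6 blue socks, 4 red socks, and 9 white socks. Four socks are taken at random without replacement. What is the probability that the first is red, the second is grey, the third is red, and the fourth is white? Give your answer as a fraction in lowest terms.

15/7084

Chain rule:
P = 4/24 × 5/23 × 3/22 × 9/21 = 540/255024 = 15/7084.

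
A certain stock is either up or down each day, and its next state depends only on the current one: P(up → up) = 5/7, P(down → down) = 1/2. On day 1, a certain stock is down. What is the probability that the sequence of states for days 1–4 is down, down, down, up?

Day 1 is given. For each transition, use the conditional probability from the current state:
P(down | down) = 1/2; P(down | down) = 1/2; P(up | down) = 1/2.
P = 1/2 × 1/2 × 1/2 = 1/8.

1/8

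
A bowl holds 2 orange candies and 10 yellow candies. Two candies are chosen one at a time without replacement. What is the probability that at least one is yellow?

P(no yellow) = 2/12 × 1/11 = 2/132 = 1/66.
P(at least one) = 1 − 1/66 = 65/66.

65/66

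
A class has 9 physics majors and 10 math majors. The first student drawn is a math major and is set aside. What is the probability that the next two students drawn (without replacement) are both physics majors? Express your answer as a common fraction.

After the first draw, 9 of the remaining 18 students are physics majors.
P = 9/18 × 8/17 = 72/306 = 4/17.

4/17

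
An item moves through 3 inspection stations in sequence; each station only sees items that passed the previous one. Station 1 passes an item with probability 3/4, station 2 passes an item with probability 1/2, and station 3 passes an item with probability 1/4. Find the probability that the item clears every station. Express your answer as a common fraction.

3/32

The events are sequential, so multiply the conditional probabilities:
P = 3/4 × 1/2 × 1/4 = 3/32.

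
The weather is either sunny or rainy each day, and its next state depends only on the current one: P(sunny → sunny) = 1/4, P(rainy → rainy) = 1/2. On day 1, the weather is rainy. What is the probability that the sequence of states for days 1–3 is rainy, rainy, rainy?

1/4

Day 1 is given. For each transition, use the conditional probability from the current state:
P(rainy | rainy) = 1/2; P(rainy | rainy) = 1/2.
P = 1/2 × 1/2 = 1/4.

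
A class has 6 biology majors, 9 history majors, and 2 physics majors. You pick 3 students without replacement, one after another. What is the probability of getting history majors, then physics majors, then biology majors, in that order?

9/340

Chain rule:
P = 9/17 × 2/16 × 6/15 = 108/4080 = 9/340.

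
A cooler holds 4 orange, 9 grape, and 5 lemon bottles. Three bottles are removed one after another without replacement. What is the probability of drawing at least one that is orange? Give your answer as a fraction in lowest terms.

113/204

P(no orange) = 14/18 × 13/17 × 12/16 = 2184/4896 = 91/204.
P(at least one) = 1 − 91/204 = 113/204.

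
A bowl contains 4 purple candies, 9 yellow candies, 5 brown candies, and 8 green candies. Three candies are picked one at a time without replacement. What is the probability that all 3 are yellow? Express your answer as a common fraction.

21/650

P = 9/26 × 8/25 × 7/24 = 504/15600 = 21/650.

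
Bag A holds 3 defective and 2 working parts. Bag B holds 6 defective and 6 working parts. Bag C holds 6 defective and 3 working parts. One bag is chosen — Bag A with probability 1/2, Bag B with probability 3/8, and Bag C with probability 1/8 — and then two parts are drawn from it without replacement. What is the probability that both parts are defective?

1517/5280

From Bag A: P(both defective) = (3/5)(2/4) = 3/10.
From Bag B: P(both defective) = (6/12)(5/11) = 5/22.
From Bag C: P(both defective) = (6/9)(5/8) = 5/12.
Total probability = (1/2)(3/10) + (3/8)(5/22) + (1/8)(5/12) = 1517/5280.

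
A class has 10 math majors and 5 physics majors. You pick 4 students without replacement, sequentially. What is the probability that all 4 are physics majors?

P = 5/15 × 4/14 × 3/13 × 2/12 = 120/32760 = 1/273.

1/273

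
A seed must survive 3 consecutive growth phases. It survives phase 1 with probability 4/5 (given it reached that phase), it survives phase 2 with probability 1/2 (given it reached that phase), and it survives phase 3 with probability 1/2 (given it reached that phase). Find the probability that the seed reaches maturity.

1/5

The events are sequential, so multiply the conditional probabilities:
P = 4/5 × 1/2 × 1/2 = 4/20 = 1/5.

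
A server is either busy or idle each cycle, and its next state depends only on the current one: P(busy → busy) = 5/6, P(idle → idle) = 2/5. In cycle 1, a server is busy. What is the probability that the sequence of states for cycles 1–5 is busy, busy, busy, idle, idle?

Cycle 1 is given. For each transition, use the conditional probability from the current state:
P(busy | busy) = 5/6; P(busy | busy) = 5/6; P(idle | busy) = 1/6; P(idle | idle) = 2/5.
P = 5/6 × 5/6 × 1/6 × 2/5 = 50/1080 = 5/108.

5/108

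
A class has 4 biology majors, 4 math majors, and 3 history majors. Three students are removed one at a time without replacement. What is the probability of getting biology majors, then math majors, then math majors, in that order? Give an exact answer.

8/165

Multiply the probability of each draw given the previous ones:
P = 4/11 × 4/10 × 3/9 = 48/990 = 8/165.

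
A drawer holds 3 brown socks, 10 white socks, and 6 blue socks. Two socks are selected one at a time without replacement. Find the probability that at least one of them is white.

15/19

P(no white) = 9/19 × 8/18 = 72/342 = 4/19.
P(at least one) = 1 − 4/19 = 15/19.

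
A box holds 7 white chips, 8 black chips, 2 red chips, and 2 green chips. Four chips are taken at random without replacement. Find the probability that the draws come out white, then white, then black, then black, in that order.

49/1938

Each draw changes the counts, so multiply the conditional probabilities along the sequence:
P = 7/19 × 6/18 × 8/17 × 7/16 = 2352/93024 = 49/1938.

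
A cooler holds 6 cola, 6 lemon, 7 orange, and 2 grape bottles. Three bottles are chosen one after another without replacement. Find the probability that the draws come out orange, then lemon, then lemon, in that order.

Multiply the probability of each draw given the previous ones:
P = 7/21 × 6/20 × 5/19 = 210/7980 = 1/38.

1/38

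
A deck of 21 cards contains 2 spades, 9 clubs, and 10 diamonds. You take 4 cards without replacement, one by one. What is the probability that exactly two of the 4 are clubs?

264/665

One ordering (clubs drawn first) has probability 9/21 × 8/20 × 12/19 × 11/18 = 9504/143640 = 44/665.
There are C(4,2) = 6 such orderings, each equally likely, so P = 6 × 44/665 = 264/665.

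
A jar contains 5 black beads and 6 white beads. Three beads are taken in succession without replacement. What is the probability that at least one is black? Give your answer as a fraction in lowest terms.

29/33

P(no black) = 6/11 × 5/10 × 4/9 = 120/990 = 4/33.
P(at least one) = 1 − 4/33 = 29/33.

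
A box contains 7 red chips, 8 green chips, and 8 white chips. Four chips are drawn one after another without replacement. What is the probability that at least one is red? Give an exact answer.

P(no red) = 16/23 × 15/22 × 14/21 × 13/20 = 43680/212520 = 52/253.
P(at least one) = 1 − 52/253 = 201/253.

201/253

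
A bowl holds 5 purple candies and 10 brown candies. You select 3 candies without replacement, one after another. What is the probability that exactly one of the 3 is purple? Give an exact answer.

45/91

One ordering (purple drawn first) has probability 5/15 × 10/14 × 9/13 = 450/2730 = 15/91.
There are C(3,1) = 3 such orderings, each equally likely, so P = 3 × 15/91 = 45/91.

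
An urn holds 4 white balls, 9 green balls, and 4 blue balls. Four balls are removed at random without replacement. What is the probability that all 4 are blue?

P(every draw is blue) = 4/17 × 3/16 × 2/15 × 1/14 = 24/57120 = 1/2380.

1/2380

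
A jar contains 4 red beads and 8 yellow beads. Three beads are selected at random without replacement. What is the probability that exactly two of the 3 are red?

One ordering (red drawn first) has probability 4/12 × 3/11 × 8/10 = 96/1320 = 4/55.
There are C(3,2) = 3 such orderings, each equally likely, so P = 3 × 4/55 = 12/55.

12/55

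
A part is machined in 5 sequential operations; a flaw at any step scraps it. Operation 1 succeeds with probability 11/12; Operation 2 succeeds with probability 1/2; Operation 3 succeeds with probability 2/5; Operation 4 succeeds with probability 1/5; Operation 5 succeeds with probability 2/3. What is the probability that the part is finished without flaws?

The events are sequential, so multiply the conditional probabilities:
P = 11/12 × 1/2 × 2/5 × 1/5 × 2/3 = 44/1800 = 11/450.

11/450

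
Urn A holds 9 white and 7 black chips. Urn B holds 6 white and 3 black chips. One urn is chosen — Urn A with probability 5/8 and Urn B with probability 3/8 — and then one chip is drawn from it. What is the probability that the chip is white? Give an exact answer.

From Urn A: P(white) = 9/16.
From Urn B: P(white) = 6/9.
Total probability = (5/8)(9/16) + (3/8)(6/9) = 77/128.

77/128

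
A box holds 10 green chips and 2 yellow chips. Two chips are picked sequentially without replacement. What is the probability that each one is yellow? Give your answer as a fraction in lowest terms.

P(every draw is yellow) = 2/12 × 1/11 = 2/132 = 1/66.

1/66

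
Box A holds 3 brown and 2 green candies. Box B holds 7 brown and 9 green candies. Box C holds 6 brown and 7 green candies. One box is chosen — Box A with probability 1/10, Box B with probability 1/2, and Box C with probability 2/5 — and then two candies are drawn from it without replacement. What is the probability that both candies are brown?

1011/5200

From Box A: P(both brown) = (3/5)(2/4) = 3/10.
From Box B: P(both brown) = (7/16)(6/15) = 7/40.
From Box C: P(both brown) = (6/13)(5/12) = 5/26.
Total probability = (1/10)(3/10) + (1/2)(7/40) + (2/5)(5/26) = 1011/5200.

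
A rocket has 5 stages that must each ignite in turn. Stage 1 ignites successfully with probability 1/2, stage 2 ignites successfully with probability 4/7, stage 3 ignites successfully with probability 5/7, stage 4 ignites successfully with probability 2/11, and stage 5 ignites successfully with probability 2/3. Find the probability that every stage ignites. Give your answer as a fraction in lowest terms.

Multiplying along the chain,
P = 1/2 × 4/7 × 5/7 × 2/11 × 2/3 = 80/3234 = 40/1617.

40/1617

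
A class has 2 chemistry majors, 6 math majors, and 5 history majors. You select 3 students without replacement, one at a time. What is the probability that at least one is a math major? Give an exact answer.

251/286

P(no math majors) = 7/13 × 6/12 × 5/11 = 210/1716 = 35/286.
P(at least one) = 1 − 35/286 = 251/286.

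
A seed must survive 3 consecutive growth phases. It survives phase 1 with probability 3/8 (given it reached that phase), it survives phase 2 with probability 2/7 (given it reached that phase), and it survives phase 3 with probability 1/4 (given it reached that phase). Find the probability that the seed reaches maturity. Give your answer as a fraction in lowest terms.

3/112

The events are sequential, so multiply the conditional probabilities:
P = 3/8 × 2/7 × 1/4 = 6/224 = 3/112.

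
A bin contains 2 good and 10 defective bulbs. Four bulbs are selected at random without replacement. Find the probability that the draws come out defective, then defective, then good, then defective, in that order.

4/33

Multiply the probability of each draw given the previous ones:
P = 10/12 × 9/11 × 2/10 × 8/9 = 1440/11880 = 4/33.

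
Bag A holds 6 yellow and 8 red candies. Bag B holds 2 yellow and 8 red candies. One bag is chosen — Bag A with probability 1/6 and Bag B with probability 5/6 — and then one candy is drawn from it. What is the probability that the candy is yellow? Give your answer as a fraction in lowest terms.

5/21

From Bag A: P(yellow) = 6/14.
From Bag B: P(yellow) = 2/10.
Total probability = (1/6)(6/14) + (5/6)(2/10) = 5/21.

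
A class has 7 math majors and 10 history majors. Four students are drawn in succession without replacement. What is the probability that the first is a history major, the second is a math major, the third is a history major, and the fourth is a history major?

3/34

Each draw changes the counts, so multiply the conditional probabilities along the sequence:
P = 10/17 × 7/16 × 9/15 × 8/14 = 5040/57120 = 3/34.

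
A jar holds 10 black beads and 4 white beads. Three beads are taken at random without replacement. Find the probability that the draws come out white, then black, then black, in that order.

Multiply the probability of each draw given the previous ones:
P = 4/14 × 10/13 × 9/12 = 360/2184 = 15/91.

15/91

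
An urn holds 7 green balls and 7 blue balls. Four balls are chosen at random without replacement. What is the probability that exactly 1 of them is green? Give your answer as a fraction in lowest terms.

35/143

One ordering (green drawn first) has probability 7/14 × 7/13 × 6/12 × 5/11 = 1470/24024 = 35/572.
There are C(4,1) = 4 such orderings, each equally likely, so P = 4 × 35/572 = 35/143.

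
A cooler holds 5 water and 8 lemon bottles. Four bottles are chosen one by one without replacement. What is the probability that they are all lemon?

P(all lemon) = 8/13 × 7/12 × 6/11 × 5/10 = 1680/17160 = 14/143.

14/143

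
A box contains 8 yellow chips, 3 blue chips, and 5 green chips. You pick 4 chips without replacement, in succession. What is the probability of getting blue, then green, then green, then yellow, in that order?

1/91

Chain rule:
P = 3/16 × 5/15 × 4/14 × 8/13 = 480/43680 = 1/91.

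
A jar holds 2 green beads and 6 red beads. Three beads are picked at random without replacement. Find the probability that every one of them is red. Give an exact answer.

5/14

P = 6/8 × 5/7 × 4/6 = 120/336 = 5/14.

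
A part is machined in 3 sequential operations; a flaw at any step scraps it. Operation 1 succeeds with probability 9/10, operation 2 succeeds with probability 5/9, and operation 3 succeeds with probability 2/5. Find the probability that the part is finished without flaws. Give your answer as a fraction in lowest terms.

Multiplying along the chain,
P = 9/10 × 5/9 × 2/5 = 90/450 = 1/5.

1/5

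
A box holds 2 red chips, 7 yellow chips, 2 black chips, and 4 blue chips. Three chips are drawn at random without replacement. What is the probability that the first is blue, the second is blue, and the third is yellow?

2/65

Multiply the probability of each draw given the previous ones:
P = 4/15 × 3/14 × 7/13 = 84/2730 = 2/65.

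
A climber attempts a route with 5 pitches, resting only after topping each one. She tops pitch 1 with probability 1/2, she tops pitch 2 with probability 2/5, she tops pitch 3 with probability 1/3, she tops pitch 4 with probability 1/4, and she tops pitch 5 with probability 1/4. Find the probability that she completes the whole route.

The events are sequential, so multiply the conditional probabilities:
P = 1/2 × 2/5 × 1/3 × 1/4 × 1/4 = 2/480 = 1/240.

1/240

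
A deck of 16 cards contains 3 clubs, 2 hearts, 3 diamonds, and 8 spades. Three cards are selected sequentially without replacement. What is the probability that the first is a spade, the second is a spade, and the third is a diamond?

1/20

Each draw changes the counts, so multiply the conditional probabilities along the sequence:
P = 8/16 × 7/15 × 3/14 = 168/3360 = 1/20.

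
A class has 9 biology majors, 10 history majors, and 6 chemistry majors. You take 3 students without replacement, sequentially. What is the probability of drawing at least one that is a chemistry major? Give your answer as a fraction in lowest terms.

1331/2300

P(no chemistry majors) = 19/25 × 18/24 × 17/23 = 5814/13800 = 969/2300.
P(at least one) = 1 − 969/2300 = 1331/2300.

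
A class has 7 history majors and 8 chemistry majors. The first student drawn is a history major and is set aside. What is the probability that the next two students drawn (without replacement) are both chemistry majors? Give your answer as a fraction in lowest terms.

With the first student removed, 8 chemistry majors remain out of 14.
P = 8/14 × 7/13 = 56/182 = 4/13.

4/13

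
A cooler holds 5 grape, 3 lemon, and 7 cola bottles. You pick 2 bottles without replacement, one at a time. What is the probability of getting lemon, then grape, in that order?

1/14

Each draw changes the counts, so multiply the conditional probabilities along the sequence:
P = 3/15 × 5/14 = 15/210 = 1/14.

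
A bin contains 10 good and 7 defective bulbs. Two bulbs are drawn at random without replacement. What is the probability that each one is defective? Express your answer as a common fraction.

P = 7/17 × 6/16 = 42/272 = 21/136.

21/136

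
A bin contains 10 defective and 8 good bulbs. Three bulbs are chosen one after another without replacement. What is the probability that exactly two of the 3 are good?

35/102

One ordering (good drawn first) has probability 8/18 × 7/17 × 10/16 = 560/4896 = 35/306.
There are C(3,2) = 3 such orderings, each equally likely, so P = 3 × 35/306 = 35/102.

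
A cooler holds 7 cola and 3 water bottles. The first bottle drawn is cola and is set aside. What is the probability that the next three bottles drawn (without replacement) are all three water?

1/84

With the first bottle removed, 3 water remain out of 9.
P = 3/9 × 2/8 × 1/7 = 6/504 = 1/84.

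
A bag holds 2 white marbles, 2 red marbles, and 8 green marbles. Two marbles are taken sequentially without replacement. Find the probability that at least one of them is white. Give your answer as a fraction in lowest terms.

P(no white) = 10/12 × 9/11 = 90/132 = 15/22.
P(at least one) = 1 − 15/22 = 7/22.

7/22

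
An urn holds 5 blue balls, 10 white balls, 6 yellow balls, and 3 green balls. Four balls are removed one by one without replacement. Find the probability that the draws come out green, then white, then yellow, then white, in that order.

45/7084

Each draw changes the counts, so multiply the conditional probabilities along the sequence:
P = 3/24 × 10/23 × 6/22 × 9/21 = 1620/255024 = 45/7084.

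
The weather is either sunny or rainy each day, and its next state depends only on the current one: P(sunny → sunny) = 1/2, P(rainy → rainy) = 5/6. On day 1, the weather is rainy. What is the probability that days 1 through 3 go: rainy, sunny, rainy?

1/12

Day 1 is given. For each transition, use the conditional probability from the current state:
P(sunny | rainy) = 1/6; P(rainy | sunny) = 1/2.
P = 1/6 × 1/2 = 1/12.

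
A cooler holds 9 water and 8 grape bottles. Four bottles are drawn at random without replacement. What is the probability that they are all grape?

1/34

P(every draw is grape) = 8/17 × 7/16 × 6/15 × 5/14 = 1680/57120 = 1/34.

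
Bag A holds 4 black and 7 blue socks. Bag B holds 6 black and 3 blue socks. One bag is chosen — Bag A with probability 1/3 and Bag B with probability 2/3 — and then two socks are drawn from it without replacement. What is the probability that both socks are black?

From Bag A: P(both black) = (4/11)(3/10) = 6/55.
From Bag B: P(both black) = (6/9)(5/8) = 5/12.
Total probability = (1/3)(6/55) + (2/3)(5/12) = 311/990.

311/990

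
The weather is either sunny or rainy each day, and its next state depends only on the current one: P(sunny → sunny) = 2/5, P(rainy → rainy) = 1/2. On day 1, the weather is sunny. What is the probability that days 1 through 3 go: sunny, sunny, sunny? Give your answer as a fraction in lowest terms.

Day 1 is given. For each transition, use the conditional probability from the current state:
P(sunny | sunny) = 2/5; P(sunny | sunny) = 2/5.
P = 2/5 × 2/5 = 4/25.

4/25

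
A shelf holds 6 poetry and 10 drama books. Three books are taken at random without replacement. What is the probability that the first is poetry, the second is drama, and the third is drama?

Multiply the probability of each draw given the previous ones:
P = 6/16 × 10/15 × 9/14 = 540/3360 = 9/56.

9/56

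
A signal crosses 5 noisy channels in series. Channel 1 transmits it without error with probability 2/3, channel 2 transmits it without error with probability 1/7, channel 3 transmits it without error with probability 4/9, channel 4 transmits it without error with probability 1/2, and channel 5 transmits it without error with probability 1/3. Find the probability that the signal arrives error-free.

Each stage is reached only if all earlier stages succeed, so
P = 2/3 × 1/7 × 4/9 × 1/2 × 1/3 = 8/1134 = 4/567.

4/567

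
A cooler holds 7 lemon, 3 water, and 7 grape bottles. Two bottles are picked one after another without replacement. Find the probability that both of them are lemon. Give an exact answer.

21/136

P = 7/17 × 6/16 = 42/272 = 21/136.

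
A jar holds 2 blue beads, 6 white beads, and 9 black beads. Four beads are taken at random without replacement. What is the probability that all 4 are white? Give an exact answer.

P(all white) = 6/17 × 5/16 × 4/15 × 3/14 = 360/57120 = 3/476.

3/476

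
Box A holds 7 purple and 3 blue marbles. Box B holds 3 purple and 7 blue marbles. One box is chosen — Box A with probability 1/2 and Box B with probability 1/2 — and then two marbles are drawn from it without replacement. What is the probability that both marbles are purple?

4/15

From Box A: P(both purple) = (7/10)(6/9) = 7/15.
From Box B: P(both purple) = (3/10)(2/9) = 1/15.
Total probability = (1/2)(7/15) + (1/2)(1/15) = 4/15.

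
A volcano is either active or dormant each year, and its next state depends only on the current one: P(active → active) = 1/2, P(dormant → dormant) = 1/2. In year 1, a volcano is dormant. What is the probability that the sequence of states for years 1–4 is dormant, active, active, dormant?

Year 1 is given. For each transition, use the conditional probability from the current state:
P(active | dormant) = 1/2; P(active | active) = 1/2; P(dormant | active) = 1/2.
P = 1/2 × 1/2 × 1/2 = 1/8.

1/8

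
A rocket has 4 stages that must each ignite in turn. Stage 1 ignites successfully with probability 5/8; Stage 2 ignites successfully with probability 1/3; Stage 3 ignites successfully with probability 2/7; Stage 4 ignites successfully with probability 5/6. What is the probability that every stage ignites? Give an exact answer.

Each stage is reached only if all earlier stages succeed, so
P = 5/8 × 1/3 × 2/7 × 5/6 = 50/1008 = 25/504.

25/504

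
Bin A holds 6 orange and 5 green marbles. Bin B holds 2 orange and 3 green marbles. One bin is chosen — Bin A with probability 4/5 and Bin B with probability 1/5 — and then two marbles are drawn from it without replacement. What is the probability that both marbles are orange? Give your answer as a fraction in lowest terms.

From Bin A: P(both orange) = (6/11)(5/10) = 3/11.
From Bin B: P(both orange) = (2/5)(1/4) = 1/10.
Total probability = (4/5)(3/11) + (1/5)(1/10) = 131/550.

131/550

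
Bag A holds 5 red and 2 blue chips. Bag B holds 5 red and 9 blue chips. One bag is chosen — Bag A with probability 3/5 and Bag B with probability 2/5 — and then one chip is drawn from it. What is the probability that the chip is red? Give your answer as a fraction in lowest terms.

From Bag A: P(red) = 5/7.
From Bag B: P(red) = 5/14.
Total probability = (3/5)(5/7) + (2/5)(5/14) = 4/7.

4/7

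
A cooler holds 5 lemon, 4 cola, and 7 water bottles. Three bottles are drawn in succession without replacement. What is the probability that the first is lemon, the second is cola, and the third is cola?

Each draw changes the counts, so multiply the conditional probabilities along the sequence:
P = 5/16 × 4/15 × 3/14 = 60/3360 = 1/56.

1/56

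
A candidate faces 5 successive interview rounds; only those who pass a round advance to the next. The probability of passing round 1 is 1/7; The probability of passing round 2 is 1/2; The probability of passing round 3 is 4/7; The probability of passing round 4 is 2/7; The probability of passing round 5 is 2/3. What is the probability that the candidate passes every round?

8/1029

Each stage is reached only if all earlier stages succeed, so
P = 1/7 × 1/2 × 4/7 × 2/7 × 2/3 = 16/2058 = 8/1029.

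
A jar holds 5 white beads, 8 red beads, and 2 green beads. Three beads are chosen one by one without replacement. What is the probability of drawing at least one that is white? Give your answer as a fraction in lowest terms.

67/91

P(no white) = 10/15 × 9/14 × 8/13 = 720/2730 = 24/91.
P(at least one) = 1 − 24/91 = 67/91.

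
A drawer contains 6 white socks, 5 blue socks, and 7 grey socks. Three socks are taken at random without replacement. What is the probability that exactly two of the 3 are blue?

65/408

One ordering (blue drawn first) has probability 5/18 × 4/17 × 13/16 = 260/4896 = 65/1224.
There are C(3,2) = 3 such orderings, each equally likely, so P = 3 × 65/1224 = 65/408.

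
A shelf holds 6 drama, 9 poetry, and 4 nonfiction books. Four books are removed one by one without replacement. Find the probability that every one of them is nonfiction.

1/3876

P(all nonfiction) = 4/19 × 3/18 × 2/17 × 1/16 = 24/93024 = 1/3876.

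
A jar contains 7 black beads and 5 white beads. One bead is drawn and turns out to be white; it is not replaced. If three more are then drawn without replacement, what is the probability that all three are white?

4/165

After the first draw, 4 of the remaining 11 beads are white.
P = 4/11 × 3/10 × 2/9 = 24/990 = 4/165.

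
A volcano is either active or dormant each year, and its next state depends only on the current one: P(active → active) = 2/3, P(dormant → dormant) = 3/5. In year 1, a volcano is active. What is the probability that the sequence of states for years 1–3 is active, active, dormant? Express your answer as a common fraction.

Year 1 is given. For each transition, use the conditional probability from the current state:
P(active | active) = 2/3; P(dormant | active) = 1/3.
P = 2/3 × 1/3 = 2/9.

2/9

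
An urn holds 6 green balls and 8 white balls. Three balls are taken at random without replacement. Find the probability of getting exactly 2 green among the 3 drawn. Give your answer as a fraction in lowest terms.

30/91

One ordering (green drawn first) has probability 6/14 × 5/13 × 8/12 = 240/2184 = 10/91.
There are C(3,2) = 3 such orderings, each equally likely, so P = 3 × 10/91 = 30/91.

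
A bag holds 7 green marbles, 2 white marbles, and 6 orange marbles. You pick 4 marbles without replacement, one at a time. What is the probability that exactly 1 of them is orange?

24/65

One ordering (orange drawn first) has probability 6/15 × 9/14 × 8/13 × 7/12 = 3024/32760 = 6/65.
There are C(4,1) = 4 such orderings, each equally likely, so P = 4 × 6/65 = 24/65.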